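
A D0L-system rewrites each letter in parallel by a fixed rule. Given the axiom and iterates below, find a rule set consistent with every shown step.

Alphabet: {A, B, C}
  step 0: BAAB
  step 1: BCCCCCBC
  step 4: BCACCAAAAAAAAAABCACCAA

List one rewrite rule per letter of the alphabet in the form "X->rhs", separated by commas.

  step 0 ⇒ step 1: BAAB ⇒ BC·CC·CC·BC
    A ↦ CC
    B ↦ BC
    C ↦ A  (constrained at step 1)

A->CC, B->BC, C->A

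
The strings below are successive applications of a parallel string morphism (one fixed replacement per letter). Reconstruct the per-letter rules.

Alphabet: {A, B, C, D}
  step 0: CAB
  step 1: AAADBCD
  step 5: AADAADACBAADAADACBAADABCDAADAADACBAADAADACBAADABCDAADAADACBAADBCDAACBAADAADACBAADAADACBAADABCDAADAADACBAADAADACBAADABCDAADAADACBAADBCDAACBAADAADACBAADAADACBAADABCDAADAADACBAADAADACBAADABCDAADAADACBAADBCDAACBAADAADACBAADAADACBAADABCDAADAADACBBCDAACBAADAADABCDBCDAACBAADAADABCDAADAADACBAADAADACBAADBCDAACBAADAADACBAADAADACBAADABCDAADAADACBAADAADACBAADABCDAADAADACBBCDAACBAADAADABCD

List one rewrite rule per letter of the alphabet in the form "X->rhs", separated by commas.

A->AAD, B->BCD, C->A, D->ACB

  step 0 ⇒ step 1: CAB ⇒ A·AAD·BCD
    A ↦ AAD
    B ↦ BCD
    C ↦ A
    D ↦ ACB  (constrained at step 1)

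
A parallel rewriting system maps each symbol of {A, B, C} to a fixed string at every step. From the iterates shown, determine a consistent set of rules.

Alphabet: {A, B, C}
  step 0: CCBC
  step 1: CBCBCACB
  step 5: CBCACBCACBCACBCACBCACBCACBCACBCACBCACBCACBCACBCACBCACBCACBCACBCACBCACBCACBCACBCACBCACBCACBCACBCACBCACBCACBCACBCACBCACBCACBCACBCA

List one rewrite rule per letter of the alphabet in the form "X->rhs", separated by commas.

A->CA, B->CA, C->CB

  step 0 ⇒ step 1: CCBC ⇒ CB·CB·CA·CB
    B ↦ CA
    C ↦ CB
    A ↦ CA  (constrained at step 1)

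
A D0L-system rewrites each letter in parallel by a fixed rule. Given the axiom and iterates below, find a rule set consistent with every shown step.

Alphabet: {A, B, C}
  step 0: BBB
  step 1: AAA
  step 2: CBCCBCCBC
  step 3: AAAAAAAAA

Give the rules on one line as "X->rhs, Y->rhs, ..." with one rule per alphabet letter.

A->CBC, B->A, C->A

  step 2 ⇒ step 3: CBCCBCCBC ⇒ A·A·A·A·A·A·A·A·A
    B ↦ A
    C ↦ A
  step 1 ⇒ step 2: AAA ⇒ CBC·CBC·CBC
    A ↦ CBC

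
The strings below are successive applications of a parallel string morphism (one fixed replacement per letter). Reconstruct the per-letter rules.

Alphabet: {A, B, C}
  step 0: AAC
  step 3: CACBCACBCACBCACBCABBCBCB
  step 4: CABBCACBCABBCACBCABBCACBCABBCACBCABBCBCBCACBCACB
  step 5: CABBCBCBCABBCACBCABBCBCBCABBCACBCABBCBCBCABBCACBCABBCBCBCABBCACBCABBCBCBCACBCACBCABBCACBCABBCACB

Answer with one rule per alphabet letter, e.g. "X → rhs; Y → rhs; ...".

A->BB, B->CB, C->CA

  step 4 ⇒ step 5: CABBCACBCABBCACBCABBCACBCABBCACBCABBCBCBCACBCACB ⇒ CA·BB·CB·CB·CA·BB·CA·CB·CA·BB·CB·CB·CA·BB·CA·CB·CA·BB·CB·CB·CA·BB·CA·CB·CA·BB·CB·CB·CA·BB·CA·CB·CA·BB·CB·CB·CA·CB·CA·CB·CA·BB·CA·CB·CA·BB·CA·CB
    A ↦ BB
    B ↦ CB
    C ↦ CA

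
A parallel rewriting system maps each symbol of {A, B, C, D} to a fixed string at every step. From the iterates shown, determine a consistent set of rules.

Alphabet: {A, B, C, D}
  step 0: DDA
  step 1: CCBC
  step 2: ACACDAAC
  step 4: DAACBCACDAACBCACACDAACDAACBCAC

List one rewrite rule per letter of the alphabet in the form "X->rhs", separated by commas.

  step 1 ⇒ step 2: CCBC ⇒ AC·AC·DA·AC
    B ↦ DA
    C ↦ AC
  step 0 ⇒ step 1: DDA ⇒ C·C·BC
    A ↦ BC
  step 0 ⇒ step 1: DDA ⇒ C·C·BC
    D ↦ C

A->BC, B->DA, C->AC, D->C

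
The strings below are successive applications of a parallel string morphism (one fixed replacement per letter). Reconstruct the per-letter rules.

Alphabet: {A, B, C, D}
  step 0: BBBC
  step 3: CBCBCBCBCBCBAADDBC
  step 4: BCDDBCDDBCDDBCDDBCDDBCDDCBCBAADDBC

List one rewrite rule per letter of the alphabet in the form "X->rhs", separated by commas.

A->CB, B->DD, C->BC, D->A

  step 3 ⇒ step 4: CBCBCBCBCBCBAADDBC ⇒ BC·DD·BC·DD·BC·DD·BC·DD·BC·DD·BC·DD·CB·CB·A·A·DD·BC
    A ↦ CB
    B ↦ DD
    C ↦ BC
    D ↦ A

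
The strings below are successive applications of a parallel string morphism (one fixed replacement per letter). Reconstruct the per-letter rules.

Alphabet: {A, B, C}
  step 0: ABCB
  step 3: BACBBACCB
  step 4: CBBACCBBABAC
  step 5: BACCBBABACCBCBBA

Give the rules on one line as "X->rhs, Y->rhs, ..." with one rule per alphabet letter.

  step 4 ⇒ step 5: CBBACCBBABAC ⇒ BA·C·C·B·BA·BA·C·C·B·C·B·BA
    A ↦ B
    B ↦ C
    C ↦ BA

A->B, B->C, C->BA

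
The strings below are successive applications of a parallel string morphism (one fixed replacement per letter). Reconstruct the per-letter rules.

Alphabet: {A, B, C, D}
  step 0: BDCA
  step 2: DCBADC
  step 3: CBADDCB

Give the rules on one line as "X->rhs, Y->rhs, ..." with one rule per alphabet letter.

  step 2 ⇒ step 3: DCBADC ⇒ C·B·AD·D·C·B
    A ↦ D
    B ↦ AD
    C ↦ B
    D ↦ C

A->D, B->AD, C->B, D->C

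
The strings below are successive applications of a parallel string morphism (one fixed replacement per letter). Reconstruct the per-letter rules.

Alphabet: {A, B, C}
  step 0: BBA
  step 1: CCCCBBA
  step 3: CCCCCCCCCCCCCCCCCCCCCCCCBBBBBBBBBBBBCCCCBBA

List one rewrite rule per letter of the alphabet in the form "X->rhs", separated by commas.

  step 0 ⇒ step 1: BBA ⇒ CC·CC·BBA
    A ↦ BBA
    B ↦ CC
    C ↦ BBB  (constrained at step 1)

A->BBA, B->CC, C->BBB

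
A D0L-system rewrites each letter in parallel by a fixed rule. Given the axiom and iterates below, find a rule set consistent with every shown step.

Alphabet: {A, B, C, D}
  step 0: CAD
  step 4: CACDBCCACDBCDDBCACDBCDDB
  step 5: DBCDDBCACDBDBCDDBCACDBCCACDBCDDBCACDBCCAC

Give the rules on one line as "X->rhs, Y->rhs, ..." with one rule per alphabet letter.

A->CD, B->AC, C->DB, D->C

  step 4 ⇒ step 5: CACDBCCACDBCDDBCACDBCDDB ⇒ DB·CD·DB·C·AC·DB·DB·CD·DB·C·AC·DB·C·C·AC·DB·CD·DB·C·AC·DB·C·C·AC
    A ↦ CD
    B ↦ AC
    C ↦ DB
    D ↦ C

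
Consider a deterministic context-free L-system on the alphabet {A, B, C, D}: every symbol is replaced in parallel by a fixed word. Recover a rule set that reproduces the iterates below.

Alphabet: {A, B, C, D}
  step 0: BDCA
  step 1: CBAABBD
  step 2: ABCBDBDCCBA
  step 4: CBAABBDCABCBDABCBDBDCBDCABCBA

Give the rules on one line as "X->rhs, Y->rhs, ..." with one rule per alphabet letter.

A->BD, B->C, C->AB, D->BA

  step 1 ⇒ step 2: CBAABBD ⇒ AB·C·BD·BD·C·C·BA
    A ↦ BD
    B ↦ C
    C ↦ AB
    D ↦ BA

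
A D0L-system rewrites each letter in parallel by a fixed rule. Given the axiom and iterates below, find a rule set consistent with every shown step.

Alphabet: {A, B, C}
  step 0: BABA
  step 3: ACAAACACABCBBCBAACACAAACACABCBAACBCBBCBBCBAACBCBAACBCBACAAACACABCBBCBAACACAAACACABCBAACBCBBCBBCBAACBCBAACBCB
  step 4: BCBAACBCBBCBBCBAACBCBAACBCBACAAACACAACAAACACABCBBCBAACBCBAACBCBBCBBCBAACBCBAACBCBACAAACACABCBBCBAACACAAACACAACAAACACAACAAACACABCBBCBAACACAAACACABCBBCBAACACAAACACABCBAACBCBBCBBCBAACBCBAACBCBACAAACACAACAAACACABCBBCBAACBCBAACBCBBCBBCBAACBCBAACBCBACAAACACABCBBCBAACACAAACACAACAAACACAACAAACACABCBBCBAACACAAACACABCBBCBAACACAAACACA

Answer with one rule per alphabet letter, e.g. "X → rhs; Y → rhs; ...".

  step 3 ⇒ step 4: ACAAACACABCBBCBAACACAAACACABCBAACBCBBCBBCBAACBCBAACBCBACAAACACABCBBCBAACACAAACACABCBAACBCBBCBBCBAACBCBAACBCB ⇒ BCB·AAC·BCB·BCB·BCB·AAC·BCB·AAC·BCB·ACA·AAC·ACA·ACA·AAC·ACA·BCB·BCB·AAC·BCB·AAC·BCB·BCB·BCB·AAC·BCB·AAC·BCB·ACA·AAC·ACA·BCB·BCB·AAC·ACA·AAC·ACA·ACA·AAC·ACA·ACA·AAC·ACA·BCB·BCB·AAC·ACA·AAC·ACA·BCB·BCB·AAC·ACA·AAC·ACA·BCB·AAC·BCB·BCB·BCB·AAC·BCB·AAC·BCB·ACA·AAC·ACA·ACA·AAC·ACA·BCB·BCB·AAC·BCB·AAC·BCB·BCB·BCB·AAC·BCB·AAC·BCB·ACA·AAC·ACA·BCB·BCB·AAC·ACA·AAC·ACA·ACA·AAC·ACA·ACA·AAC·ACA·BCB·BCB·AAC·ACA·AAC·ACA·BCB·BCB·AAC·ACA·AAC·ACA
    A ↦ BCB
    B ↦ ACA
    C ↦ AAC

A->BCB, B->ACA, C->AAC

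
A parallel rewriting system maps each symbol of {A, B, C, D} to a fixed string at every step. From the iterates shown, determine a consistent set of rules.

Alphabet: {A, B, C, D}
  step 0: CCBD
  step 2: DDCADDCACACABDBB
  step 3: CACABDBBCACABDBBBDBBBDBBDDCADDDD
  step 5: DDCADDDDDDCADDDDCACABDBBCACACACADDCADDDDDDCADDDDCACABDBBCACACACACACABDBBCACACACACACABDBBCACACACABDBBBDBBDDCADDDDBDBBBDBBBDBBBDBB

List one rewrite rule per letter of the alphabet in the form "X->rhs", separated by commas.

A->BB, B->DD, C->BD, D->CA

  step 2 ⇒ step 3: DDCADDCACACABDBB ⇒ CA·CA·BD·BB·CA·CA·BD·BB·BD·BB·BD·BB·DD·CA·DD·DD
    A ↦ BB
    B ↦ DD
    C ↦ BD
    D ↦ CA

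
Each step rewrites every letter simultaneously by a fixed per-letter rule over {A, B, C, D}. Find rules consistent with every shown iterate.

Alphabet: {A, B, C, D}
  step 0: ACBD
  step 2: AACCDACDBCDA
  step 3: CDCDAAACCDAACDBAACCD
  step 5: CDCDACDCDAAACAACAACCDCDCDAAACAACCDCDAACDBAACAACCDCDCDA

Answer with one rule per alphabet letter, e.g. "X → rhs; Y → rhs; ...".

  step 2 ⇒ step 3: AACCDACDBCDA ⇒ CD·CD·A·A·AC·CD·A·AC·DB·A·AC·CD
    A ↦ CD
    B ↦ DB
    C ↦ A
    D ↦ AC

A->CD, B->DB, C->A, D->AC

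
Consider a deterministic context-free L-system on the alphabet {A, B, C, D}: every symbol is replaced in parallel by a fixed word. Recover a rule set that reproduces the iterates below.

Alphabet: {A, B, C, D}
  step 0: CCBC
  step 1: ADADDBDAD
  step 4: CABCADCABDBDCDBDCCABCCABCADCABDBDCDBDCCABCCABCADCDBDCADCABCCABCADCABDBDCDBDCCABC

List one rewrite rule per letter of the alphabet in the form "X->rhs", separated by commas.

  step 0 ⇒ step 1: CCBC ⇒ AD·AD·DBD·AD
    B ↦ DBD
    C ↦ AD
    A ↦ CAB  (constrained at step 1)
    D ↦ C  (constrained at step 1)

A->CAB, B->DBD, C->AD, D->C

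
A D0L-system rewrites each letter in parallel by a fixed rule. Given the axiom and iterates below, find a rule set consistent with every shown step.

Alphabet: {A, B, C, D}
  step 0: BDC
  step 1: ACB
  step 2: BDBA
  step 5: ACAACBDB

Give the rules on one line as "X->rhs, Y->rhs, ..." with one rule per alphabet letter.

  step 1 ⇒ step 2: ACB ⇒ BD·B·A
    A ↦ BD
    B ↦ A
    C ↦ B
  step 0 ⇒ step 1: BDC ⇒ A·C·B
    D ↦ C

A->BD, B->A, C->B, D->C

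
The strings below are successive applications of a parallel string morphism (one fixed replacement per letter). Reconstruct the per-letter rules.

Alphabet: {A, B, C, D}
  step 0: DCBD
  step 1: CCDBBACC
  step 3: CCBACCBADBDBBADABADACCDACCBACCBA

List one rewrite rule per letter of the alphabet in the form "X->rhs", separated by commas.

A->DA, B->BA, C->DB, D->CC

  step 0 ⇒ step 1: DCBD ⇒ CC·DB·BA·CC
    B ↦ BA
    C ↦ DB
    D ↦ CC
    A ↦ DA  (constrained at step 1)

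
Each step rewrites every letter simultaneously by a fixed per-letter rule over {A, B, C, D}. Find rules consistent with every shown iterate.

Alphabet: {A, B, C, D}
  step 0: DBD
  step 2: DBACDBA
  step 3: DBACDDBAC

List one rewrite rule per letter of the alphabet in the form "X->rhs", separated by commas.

  step 2 ⇒ step 3: DBACDBA ⇒ DB·A·C·D·DB·A·C
    A ↦ C
    B ↦ A
    C ↦ D
    D ↦ DB

A->C, B->A, C->D, D->DB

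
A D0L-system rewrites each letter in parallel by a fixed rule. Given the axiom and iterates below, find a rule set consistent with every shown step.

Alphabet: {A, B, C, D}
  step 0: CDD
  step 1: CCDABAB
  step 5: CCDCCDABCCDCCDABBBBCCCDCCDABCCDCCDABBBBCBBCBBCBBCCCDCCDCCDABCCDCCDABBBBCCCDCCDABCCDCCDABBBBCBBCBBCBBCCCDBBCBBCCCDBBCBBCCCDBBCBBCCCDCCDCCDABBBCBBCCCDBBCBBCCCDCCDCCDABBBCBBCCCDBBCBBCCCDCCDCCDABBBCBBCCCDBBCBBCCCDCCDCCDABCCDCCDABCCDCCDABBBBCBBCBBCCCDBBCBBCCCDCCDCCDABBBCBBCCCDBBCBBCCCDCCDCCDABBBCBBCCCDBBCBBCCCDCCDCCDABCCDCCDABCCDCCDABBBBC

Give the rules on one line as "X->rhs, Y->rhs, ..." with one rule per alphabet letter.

  step 0 ⇒ step 1: CDD ⇒ CCD·AB·AB
    C ↦ CCD
    D ↦ AB
    A ↦ B  (constrained at step 1)
    B ↦ BBC  (constrained at step 1)

A->B, B->BBC, C->CCD, D->AB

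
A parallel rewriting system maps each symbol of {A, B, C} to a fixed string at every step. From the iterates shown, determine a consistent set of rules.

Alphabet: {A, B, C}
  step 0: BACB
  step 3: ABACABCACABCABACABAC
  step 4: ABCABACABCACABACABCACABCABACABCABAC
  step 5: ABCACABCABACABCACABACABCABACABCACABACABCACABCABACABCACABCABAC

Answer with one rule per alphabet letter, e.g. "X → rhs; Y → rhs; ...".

A->AB, B->C, C->AC

  step 4 ⇒ step 5: ABCABACABCACABACABCACABCABACABCABAC ⇒ AB·C·AC·AB·C·AB·AC·AB·C·AC·AB·AC·AB·C·AB·AC·AB·C·AC·AB·AC·AB·C·AC·AB·C·AB·AC·AB·C·AC·AB·C·AB·AC
    A ↦ AB
    B ↦ C
    C ↦ AC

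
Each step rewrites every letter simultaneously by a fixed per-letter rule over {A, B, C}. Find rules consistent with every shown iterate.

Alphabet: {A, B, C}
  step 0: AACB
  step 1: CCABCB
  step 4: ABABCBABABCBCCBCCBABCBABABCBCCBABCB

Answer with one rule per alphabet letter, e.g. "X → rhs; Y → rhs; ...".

  step 0 ⇒ step 1: AACB ⇒ C·C·AB·CB
    A ↦ C
    B ↦ CB
    C ↦ AB

A->C, B->CB, C->AB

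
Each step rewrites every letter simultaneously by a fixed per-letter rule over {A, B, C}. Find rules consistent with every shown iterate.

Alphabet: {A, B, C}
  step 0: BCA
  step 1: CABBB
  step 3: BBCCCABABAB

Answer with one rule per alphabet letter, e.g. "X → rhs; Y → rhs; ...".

  step 0 ⇒ step 1: BCA ⇒ C·AB·BB
    A ↦ BB
    B ↦ C
    C ↦ AB

A->BB, B->C, C->AB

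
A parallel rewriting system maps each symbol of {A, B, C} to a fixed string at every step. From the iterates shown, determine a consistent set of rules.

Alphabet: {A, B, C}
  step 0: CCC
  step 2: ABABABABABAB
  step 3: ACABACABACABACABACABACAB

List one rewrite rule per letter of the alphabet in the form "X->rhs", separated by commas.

  step 2 ⇒ step 3: ABABABABABAB ⇒ AC·AB·AC·AB·AC·AB·AC·AB·AC·AB·AC·AB
    A ↦ AC
    B ↦ AB
    C ↦ BB  (constrained at step 0)

A->AC, B->AB, C->BB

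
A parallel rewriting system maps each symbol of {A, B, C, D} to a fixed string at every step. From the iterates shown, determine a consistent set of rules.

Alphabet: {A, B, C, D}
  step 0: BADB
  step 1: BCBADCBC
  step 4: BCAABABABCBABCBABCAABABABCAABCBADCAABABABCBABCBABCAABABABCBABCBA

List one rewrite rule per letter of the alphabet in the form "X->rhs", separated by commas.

  step 0 ⇒ step 1: BADB ⇒ BC·BA·DC·BC
    A ↦ BA
    B ↦ BC
    D ↦ DC
    C ↦ AA  (constrained at step 1)

A->BA, B->BC, C->AA, D->DC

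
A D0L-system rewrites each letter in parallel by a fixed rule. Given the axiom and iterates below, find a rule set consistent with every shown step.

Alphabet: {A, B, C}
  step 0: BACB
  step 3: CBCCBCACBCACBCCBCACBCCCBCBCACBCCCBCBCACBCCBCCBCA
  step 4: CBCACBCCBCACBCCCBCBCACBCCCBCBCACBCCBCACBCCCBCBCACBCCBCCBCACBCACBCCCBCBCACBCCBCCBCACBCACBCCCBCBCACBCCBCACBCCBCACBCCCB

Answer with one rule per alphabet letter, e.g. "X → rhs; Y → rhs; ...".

  step 3 ⇒ step 4: CBCCBCACBCACBCCBCACBCCCBCBCACBCCCBCBCACBCCBCCBCA ⇒ CBC·A·CBC·CBC·A·CBC·CCB·CBC·A·CBC·CCB·CBC·A·CBC·CBC·A·CBC·CCB·CBC·A·CBC·CBC·CBC·A·CBC·A·CBC·CCB·CBC·A·CBC·CBC·CBC·A·CBC·A·CBC·CCB·CBC·A·CBC·CBC·A·CBC·CBC·A·CBC·CCB
    A ↦ CCB
    B ↦ A
    C ↦ CBC

A->CCB, B->A, C->CBC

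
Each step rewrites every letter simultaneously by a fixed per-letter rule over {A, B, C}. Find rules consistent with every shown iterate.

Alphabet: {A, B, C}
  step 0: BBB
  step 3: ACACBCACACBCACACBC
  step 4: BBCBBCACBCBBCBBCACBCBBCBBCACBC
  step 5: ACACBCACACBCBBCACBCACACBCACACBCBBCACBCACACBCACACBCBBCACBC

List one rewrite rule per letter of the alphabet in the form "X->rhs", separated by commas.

  step 4 ⇒ step 5: BBCBBCACBCBBCBBCACBCBBCBBCACBC ⇒ AC·AC·BC·AC·AC·BC·B·BC·AC·BC·AC·AC·BC·AC·AC·BC·B·BC·AC·BC·AC·AC·BC·AC·AC·BC·B·BC·AC·BC
    A ↦ B
    B ↦ AC
    C ↦ BC

A->B, B->AC, C->BC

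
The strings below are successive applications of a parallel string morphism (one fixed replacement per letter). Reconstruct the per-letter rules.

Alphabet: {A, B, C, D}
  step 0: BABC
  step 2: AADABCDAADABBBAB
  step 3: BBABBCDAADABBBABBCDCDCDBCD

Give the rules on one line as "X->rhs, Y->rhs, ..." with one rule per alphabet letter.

  step 2 ⇒ step 3: AADABCDAADABBBAB ⇒ B·B·AB·B·CD·AAD·AB·B·B·AB·B·CD·CD·CD·B·CD
    A ↦ B
    B ↦ CD
    C ↦ AAD
    D ↦ AB

A->B, B->CD, C->AAD, D->AB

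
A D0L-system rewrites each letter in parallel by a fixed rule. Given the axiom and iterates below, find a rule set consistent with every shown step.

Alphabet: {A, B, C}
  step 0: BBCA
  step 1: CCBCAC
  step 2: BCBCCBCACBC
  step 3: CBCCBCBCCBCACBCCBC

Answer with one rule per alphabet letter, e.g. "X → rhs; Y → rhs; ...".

  step 2 ⇒ step 3: BCBCCBCACBC ⇒ C·BC·C·BC·BC·C·BC·AC·BC·C·BC
    A ↦ AC
    B ↦ C
    C ↦ BC

A->AC, B->C, C->BC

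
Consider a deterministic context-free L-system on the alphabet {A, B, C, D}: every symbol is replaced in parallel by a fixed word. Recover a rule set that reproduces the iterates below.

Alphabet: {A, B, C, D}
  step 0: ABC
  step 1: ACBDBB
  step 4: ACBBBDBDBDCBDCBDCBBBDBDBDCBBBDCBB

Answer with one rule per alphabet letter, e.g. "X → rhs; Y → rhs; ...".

  step 0 ⇒ step 1: ABC ⇒ AC·BD·BB
    A ↦ AC
    B ↦ BD
    C ↦ BB
    D ↦ C  (constrained at step 1)

A->AC, B->BD, C->BB, D->C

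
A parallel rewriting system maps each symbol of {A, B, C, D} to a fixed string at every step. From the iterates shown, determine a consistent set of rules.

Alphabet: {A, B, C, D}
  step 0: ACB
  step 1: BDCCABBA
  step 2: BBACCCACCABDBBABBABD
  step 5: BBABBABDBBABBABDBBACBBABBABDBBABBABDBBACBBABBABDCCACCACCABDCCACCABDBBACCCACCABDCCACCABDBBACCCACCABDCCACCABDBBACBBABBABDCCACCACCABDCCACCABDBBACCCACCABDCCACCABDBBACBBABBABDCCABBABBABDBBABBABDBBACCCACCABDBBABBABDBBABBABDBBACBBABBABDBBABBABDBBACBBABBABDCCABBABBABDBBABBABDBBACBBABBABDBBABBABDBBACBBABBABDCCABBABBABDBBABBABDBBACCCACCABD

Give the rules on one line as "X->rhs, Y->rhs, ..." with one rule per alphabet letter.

  step 1 ⇒ step 2: BDCCABBA ⇒ BBA·C·CCA·CCA·BD·BBA·BBA·BD
    A ↦ BD
    B ↦ BBA
    C ↦ CCA
    D ↦ C

A->BD, B->BBA, C->CCA, D->C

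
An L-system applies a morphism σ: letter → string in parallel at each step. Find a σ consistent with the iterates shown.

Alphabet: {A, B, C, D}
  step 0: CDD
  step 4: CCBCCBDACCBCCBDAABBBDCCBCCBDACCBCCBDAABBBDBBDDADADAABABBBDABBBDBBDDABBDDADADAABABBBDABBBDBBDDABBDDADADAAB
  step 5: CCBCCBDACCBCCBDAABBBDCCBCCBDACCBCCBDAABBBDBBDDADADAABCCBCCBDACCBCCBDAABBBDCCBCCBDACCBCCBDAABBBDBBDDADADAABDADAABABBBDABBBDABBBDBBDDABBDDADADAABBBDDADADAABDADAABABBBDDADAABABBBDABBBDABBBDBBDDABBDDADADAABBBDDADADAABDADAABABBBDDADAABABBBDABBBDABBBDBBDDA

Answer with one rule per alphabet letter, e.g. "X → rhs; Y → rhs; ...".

A->BBD, B->DA, C->CCB, D->AB

  step 4 ⇒ step 5: CCBCCBDACCBCCBDAABBBDCCBCCBDACCBCCBDAABBBDBBDDADADAABABBBDABBBDBBDDABBDDADADAABABBBDABBBDBBDDABBDDADADAAB ⇒ CCB·CCB·DA·CCB·CCB·DA·AB·BBD·CCB·CCB·DA·CCB·CCB·DA·AB·BBD·BBD·DA·DA·DA·AB·CCB·CCB·DA·CCB·CCB·DA·AB·BBD·CCB·CCB·DA·CCB·CCB·DA·AB·BBD·BBD·DA·DA·DA·AB·DA·DA·AB·AB·BBD·AB·BBD·AB·BBD·BBD·DA·BBD·DA·DA·DA·AB·BBD·DA·DA·DA·AB·DA·DA·AB·AB·BBD·DA·DA·AB·AB·BBD·AB·BBD·AB·BBD·BBD·DA·BBD·DA·DA·DA·AB·BBD·DA·DA·DA·AB·DA·DA·AB·AB·BBD·DA·DA·AB·AB·BBD·AB·BBD·AB·BBD·BBD·DA
    A ↦ BBD
    B ↦ DA
    C ↦ CCB
    D ↦ AB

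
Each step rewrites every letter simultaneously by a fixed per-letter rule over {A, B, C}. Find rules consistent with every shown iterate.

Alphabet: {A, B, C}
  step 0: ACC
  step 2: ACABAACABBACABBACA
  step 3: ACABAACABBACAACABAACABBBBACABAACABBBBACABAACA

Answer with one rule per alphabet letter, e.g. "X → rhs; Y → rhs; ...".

  step 2 ⇒ step 3: ACABAACABBACABBACA ⇒ ACA·BA·ACA·BB·ACA·ACA·BA·ACA·BB·BB·ACA·BA·ACA·BB·BB·ACA·BA·ACA
    A ↦ ACA
    B ↦ BB
    C ↦ BA

A->ACA, B->BB, C->BA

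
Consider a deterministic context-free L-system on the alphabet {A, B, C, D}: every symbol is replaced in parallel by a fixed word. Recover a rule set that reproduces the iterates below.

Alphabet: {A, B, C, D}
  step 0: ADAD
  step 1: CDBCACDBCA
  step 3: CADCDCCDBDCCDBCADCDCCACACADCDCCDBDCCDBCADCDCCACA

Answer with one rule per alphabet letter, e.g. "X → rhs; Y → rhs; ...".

  step 0 ⇒ step 1: ADAD ⇒ CDB·CA·CDB·CA
    A ↦ CDB
    D ↦ CA
    B ↦ CA  (constrained at step 1)
    C ↦ DC  (constrained at step 1)

A->CDB, B->CA, C->DC, D->CA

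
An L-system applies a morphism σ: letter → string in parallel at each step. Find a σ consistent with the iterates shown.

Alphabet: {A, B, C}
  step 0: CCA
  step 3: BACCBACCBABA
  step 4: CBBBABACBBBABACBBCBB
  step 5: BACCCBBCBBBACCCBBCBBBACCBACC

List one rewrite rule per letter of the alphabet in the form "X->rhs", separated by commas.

  step 4 ⇒ step 5: CBBBABACBBBABACBBCBB ⇒ BA·C·C·C·BB·C·BB·BA·C·C·C·BB·C·BB·BA·C·C·BA·C·C
    A ↦ BB
    B ↦ C
    C ↦ BA

A->BB, B->C, C->BA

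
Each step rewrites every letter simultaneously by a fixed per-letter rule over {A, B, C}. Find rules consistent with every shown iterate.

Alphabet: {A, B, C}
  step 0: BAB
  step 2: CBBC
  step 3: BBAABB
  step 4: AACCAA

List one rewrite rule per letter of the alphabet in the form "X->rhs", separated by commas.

A->C, B->A, C->BB

  step 3 ⇒ step 4: BBAABB ⇒ A·A·C·C·A·A
    A ↦ C
    B ↦ A
  step 2 ⇒ step 3: CBBC ⇒ BB·A·A·BB
    C ↦ BB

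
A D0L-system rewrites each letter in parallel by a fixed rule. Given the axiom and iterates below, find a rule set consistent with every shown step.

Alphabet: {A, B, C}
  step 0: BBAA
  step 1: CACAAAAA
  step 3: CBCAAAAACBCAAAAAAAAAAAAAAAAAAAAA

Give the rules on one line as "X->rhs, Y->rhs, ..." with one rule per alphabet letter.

  step 0 ⇒ step 1: BBAA ⇒ CA·CA·AA·AA
    A ↦ AA
    B ↦ CA
    C ↦ CB  (constrained at step 1)

A->AA, B->CA, C->CB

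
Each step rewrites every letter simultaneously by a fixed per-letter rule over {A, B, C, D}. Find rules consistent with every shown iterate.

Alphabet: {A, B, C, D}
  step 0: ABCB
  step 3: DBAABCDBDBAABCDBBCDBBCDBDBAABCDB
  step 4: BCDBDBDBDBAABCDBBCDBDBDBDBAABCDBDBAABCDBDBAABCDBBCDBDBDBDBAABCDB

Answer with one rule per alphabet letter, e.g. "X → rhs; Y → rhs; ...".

A->DB, B->DB, C->AA, D->BC

  step 3 ⇒ step 4: DBAABCDBDBAABCDBBCDBBCDBDBAABCDB ⇒ BC·DB·DB·DB·DB·AA·BC·DB·BC·DB·DB·DB·DB·AA·BC·DB·DB·AA·BC·DB·DB·AA·BC·DB·BC·DB·DB·DB·DB·AA·BC·DB
    A ↦ DB
    B ↦ DB
    C ↦ AA
    D ↦ BC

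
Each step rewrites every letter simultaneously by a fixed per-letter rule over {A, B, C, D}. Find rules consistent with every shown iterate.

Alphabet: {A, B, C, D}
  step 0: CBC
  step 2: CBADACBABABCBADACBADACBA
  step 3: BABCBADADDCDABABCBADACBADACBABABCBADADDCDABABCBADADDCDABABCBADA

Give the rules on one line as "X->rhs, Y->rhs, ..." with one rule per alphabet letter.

  step 2 ⇒ step 3: CBADACBABABCBADACBADACBA ⇒ BAB·CBA·DA·DDC·DA·BAB·CBA·DA·CBA·DA·CBA·BAB·CBA·DA·DDC·DA·BAB·CBA·DA·DDC·DA·BAB·CBA·DA
    A ↦ DA
    B ↦ CBA
    C ↦ BAB
    D ↦ DDC

A->DA, B->CBA, C->BAB, D->DDC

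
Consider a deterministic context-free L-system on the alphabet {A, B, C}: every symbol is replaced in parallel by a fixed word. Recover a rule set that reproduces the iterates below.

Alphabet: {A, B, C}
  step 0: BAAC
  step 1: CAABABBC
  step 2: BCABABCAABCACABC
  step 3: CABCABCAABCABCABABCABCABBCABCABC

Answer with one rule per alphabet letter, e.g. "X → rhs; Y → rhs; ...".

A->AB, B->CA, C->BC

  step 2 ⇒ step 3: BCABABCAABCACABC ⇒ CA·BC·AB·CA·AB·CA·BC·AB·AB·CA·BC·AB·BC·AB·CA·BC
    A ↦ AB
    B ↦ CA
    C ↦ BC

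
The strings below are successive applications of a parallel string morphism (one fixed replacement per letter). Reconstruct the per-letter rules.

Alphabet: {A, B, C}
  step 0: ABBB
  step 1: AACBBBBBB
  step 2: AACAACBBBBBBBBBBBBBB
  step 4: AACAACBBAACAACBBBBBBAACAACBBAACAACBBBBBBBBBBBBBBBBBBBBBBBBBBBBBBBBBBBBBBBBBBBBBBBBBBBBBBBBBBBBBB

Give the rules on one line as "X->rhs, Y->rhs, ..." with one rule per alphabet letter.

A->AAC, B->BB, C->BB

  step 1 ⇒ step 2: AACBBBBBB ⇒ AAC·AAC·BB·BB·BB·BB·BB·BB·BB
    A ↦ AAC
    B ↦ BB
    C ↦ BB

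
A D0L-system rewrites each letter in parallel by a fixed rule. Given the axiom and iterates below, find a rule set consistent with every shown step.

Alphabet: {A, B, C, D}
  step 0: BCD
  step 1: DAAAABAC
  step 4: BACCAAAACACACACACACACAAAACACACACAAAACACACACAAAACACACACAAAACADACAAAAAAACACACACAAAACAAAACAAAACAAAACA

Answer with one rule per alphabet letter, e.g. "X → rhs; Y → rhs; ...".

A->CA, B->DA, C->AAA, D->BAC

  step 0 ⇒ step 1: BCD ⇒ DA·AAA·BAC
    B ↦ DA
    C ↦ AAA
    D ↦ BAC
    A ↦ CA  (constrained at step 1)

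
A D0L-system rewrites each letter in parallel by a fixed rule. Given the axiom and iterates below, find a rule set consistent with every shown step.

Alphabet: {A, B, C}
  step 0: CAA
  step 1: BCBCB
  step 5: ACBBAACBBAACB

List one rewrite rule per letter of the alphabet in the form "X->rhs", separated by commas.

A->CB, B->A, C->B

  step 0 ⇒ step 1: CAA ⇒ B·CB·CB
    A ↦ CB
    C ↦ B
    B ↦ A  (constrained at step 1)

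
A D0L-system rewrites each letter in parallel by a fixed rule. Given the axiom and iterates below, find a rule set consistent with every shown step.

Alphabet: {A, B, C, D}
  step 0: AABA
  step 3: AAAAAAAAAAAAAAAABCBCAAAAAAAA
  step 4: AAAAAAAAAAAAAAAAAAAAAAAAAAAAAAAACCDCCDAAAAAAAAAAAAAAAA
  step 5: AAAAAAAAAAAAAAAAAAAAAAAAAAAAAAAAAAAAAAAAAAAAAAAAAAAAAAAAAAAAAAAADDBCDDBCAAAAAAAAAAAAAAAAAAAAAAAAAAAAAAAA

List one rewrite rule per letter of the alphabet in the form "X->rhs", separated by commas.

  step 4 ⇒ step 5: AAAAAAAAAAAAAAAAAAAAAAAAAAAAAAAACCDCCDAAAAAAAAAAAAAAAA ⇒ AA·AA·AA·AA·AA·AA·AA·AA·AA·AA·AA·AA·AA·AA·AA·AA·AA·AA·AA·AA·AA·AA·AA·AA·AA·AA·AA·AA·AA·AA·AA·AA·D·D·BC·D·D·BC·AA·AA·AA·AA·AA·AA·AA·AA·AA·AA·AA·AA·AA·AA·AA·AA
    A ↦ AA
    C ↦ D
    D ↦ BC
  step 3 ⇒ step 4: AAAAAAAAAAAAAAAABCBCAAAAAAAA ⇒ AA·AA·AA·AA·AA·AA·AA·AA·AA·AA·AA·AA·AA·AA·AA·AA·CC·D·CC·D·AA·AA·AA·AA·AA·AA·AA·AA
    B ↦ CC

A->AA, B->CC, C->D, D->BC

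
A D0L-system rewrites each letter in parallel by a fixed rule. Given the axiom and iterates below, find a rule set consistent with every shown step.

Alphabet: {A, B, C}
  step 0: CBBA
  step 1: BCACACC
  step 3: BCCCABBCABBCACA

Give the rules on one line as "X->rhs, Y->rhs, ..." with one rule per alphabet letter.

  step 0 ⇒ step 1: CBBA ⇒ B·CA·CA·CC
    A ↦ CC
    B ↦ CA
    C ↦ B

A->CC, B->CA, C->B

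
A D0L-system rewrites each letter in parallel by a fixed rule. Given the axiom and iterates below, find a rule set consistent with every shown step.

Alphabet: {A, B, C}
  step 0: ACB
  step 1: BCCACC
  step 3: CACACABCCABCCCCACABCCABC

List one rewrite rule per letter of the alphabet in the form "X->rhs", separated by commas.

A->BC, B->CC, C->CA

  step 0 ⇒ step 1: ACB ⇒ BC·CA·CC
    A ↦ BC
    B ↦ CC
    C ↦ CA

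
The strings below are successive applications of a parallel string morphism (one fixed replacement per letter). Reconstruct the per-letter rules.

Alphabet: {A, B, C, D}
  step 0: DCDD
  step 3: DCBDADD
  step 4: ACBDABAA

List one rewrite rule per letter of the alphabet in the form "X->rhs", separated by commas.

  step 3 ⇒ step 4: DCBDADD ⇒ A·CB·D·A·B·A·A
    A ↦ B
    B ↦ D
    C ↦ CB
    D ↦ A

A->B, B->D, C->CB, D->A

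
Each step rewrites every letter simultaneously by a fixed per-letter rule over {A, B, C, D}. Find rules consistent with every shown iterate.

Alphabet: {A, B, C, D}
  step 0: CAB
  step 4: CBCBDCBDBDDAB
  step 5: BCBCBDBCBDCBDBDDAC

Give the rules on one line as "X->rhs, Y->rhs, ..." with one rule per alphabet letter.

  step 4 ⇒ step 5: CBCBDCBDBDDAB ⇒ B·C·B·C·BD·B·C·BD·C·BD·BD·DA·C
    A ↦ DA
    B ↦ C
    C ↦ B
    D ↦ BD

A->DA, B->C, C->B, D->BD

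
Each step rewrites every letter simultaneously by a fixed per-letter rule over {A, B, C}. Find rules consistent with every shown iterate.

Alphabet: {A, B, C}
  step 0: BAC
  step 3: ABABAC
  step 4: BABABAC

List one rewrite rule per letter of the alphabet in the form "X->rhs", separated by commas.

A->B, B->A, C->AC

  step 3 ⇒ step 4: ABABAC ⇒ B·A·B·A·B·AC
    A ↦ B
    B ↦ A
    C ↦ AC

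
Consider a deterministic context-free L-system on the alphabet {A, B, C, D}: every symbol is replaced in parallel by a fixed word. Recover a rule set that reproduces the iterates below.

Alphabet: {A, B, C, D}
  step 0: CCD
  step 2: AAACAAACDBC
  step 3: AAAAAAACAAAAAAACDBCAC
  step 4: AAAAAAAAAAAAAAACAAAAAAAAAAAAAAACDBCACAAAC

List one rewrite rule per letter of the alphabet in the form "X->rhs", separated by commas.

A->AA, B->C, C->AC, D->DB

  step 3 ⇒ step 4: AAAAAAACAAAAAAACDBCAC ⇒ AA·AA·AA·AA·AA·AA·AA·AC·AA·AA·AA·AA·AA·AA·AA·AC·DB·C·AC·AA·AC
    A ↦ AA
    B ↦ C
    C ↦ AC
    D ↦ DB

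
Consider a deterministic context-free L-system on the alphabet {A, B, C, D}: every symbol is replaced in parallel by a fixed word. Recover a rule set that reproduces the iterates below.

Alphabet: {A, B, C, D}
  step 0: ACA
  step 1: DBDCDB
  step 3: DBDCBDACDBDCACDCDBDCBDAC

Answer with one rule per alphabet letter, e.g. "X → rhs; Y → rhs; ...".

A->DB, B->BD, C->DC, D->AC

  step 0 ⇒ step 1: ACA ⇒ DB·DC·DB
    A ↦ DB
    C ↦ DC
    B ↦ BD  (constrained at step 1)
    D ↦ AC  (constrained at step 1)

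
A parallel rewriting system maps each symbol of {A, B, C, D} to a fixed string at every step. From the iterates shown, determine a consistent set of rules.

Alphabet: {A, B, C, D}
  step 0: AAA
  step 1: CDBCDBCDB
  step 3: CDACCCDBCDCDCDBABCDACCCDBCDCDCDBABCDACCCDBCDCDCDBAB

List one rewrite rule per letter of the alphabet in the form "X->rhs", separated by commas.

  step 0 ⇒ step 1: AAA ⇒ CDB·CDB·CDB
    A ↦ CDB
    B ↦ AB  (constrained at step 1)
    C ↦ CD  (constrained at step 1)
    D ↦ ACC  (constrained at step 1)

A->CDB, B->AB, C->CD, D->ACC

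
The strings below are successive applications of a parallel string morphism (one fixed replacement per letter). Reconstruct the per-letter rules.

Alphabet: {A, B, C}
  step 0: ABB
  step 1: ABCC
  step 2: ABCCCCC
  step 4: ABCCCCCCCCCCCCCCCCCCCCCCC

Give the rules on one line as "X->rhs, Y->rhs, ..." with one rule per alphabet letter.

  step 1 ⇒ step 2: ABCC ⇒ AB·C·CC·CC
    A ↦ AB
    B ↦ C
    C ↦ CC

A->AB, B->C, C->CC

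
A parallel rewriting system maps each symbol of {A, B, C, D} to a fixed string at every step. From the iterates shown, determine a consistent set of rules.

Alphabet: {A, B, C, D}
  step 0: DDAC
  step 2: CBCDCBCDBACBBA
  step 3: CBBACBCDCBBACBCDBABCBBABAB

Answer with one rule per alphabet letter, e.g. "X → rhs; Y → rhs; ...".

A->B, B->BA, C->CB, D->CD

  step 2 ⇒ step 3: CBCDCBCDBACBBA ⇒ CB·BA·CB·CD·CB·BA·CB·CD·BA·B·CB·BA·BA·B
    A ↦ B
    B ↦ BA
    C ↦ CB
    D ↦ CD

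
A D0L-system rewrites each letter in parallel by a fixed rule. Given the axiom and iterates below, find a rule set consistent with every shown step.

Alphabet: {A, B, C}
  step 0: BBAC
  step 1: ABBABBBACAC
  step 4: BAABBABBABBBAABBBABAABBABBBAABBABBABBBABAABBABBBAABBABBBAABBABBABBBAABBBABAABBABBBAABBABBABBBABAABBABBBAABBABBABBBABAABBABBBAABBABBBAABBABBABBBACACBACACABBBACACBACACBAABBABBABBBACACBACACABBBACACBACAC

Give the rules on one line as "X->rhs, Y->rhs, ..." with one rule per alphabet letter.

  step 0 ⇒ step 1: BBAC ⇒ ABB·ABB·BA·CAC
    A ↦ BA
    B ↦ ABB
    C ↦ CAC

A->BA, B->ABB, C->CAC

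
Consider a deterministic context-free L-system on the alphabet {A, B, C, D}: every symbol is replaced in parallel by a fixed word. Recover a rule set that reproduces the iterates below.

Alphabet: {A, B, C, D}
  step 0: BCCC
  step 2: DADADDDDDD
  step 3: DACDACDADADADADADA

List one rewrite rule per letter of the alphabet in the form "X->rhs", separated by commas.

A->C, B->DD, C->B, D->DA

  step 2 ⇒ step 3: DADADDDDDD ⇒ DA·C·DA·C·DA·DA·DA·DA·DA·DA
    A ↦ C
    D ↦ DA
    B ↦ DD  (constrained at step 0)
    C ↦ B  (constrained at step 0)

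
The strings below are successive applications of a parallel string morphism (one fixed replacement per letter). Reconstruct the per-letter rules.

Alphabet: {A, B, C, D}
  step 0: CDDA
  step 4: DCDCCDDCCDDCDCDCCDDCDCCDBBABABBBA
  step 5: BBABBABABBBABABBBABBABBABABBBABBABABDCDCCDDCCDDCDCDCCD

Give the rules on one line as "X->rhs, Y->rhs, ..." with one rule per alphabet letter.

A->CD, B->DC, C->BA, D->B

  step 4 ⇒ step 5: DCDCCDDCCDDCDCDCCDDCDCCDBBABABBBA ⇒ B·BA·B·BA·BA·B·B·BA·BA·B·B·BA·B·BA·B·BA·BA·B·B·BA·B·BA·BA·B·DC·DC·CD·DC·CD·DC·DC·DC·CD
    A ↦ CD
    B ↦ DC
    C ↦ BA
    D ↦ B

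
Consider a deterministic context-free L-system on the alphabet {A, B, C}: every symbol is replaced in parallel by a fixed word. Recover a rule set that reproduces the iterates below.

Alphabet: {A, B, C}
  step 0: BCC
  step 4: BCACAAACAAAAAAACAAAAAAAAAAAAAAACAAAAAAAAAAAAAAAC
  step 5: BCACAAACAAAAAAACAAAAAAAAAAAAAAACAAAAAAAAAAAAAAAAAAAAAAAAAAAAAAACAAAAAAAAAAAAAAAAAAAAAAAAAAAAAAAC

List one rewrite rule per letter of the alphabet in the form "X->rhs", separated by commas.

  step 4 ⇒ step 5: BCACAAACAAAAAAACAAAAAAAAAAAAAAACAAAAAAAAAAAAAAAC ⇒ BC·AC·AA·AC·AA·AA·AA·AC·AA·AA·AA·AA·AA·AA·AA·AC·AA·AA·AA·AA·AA·AA·AA·AA·AA·AA·AA·AA·AA·AA·AA·AC·AA·AA·AA·AA·AA·AA·AA·AA·AA·AA·AA·AA·AA·AA·AA·AC
    A ↦ AA
    B ↦ BC
    C ↦ AC

A->AA, B->BC, C->AC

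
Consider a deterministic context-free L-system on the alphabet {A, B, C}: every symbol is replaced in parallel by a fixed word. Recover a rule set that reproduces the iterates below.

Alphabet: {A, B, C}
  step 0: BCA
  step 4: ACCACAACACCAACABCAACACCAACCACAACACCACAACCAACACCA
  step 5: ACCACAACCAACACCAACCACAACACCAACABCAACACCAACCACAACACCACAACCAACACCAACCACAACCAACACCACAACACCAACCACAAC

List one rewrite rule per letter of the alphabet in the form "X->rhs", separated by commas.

A->AC, B->AB, C->CA

  step 4 ⇒ step 5: ACCACAACACCAACABCAACACCAACCACAACACCACAACCAACACCA ⇒ AC·CA·CA·AC·CA·AC·AC·CA·AC·CA·CA·AC·AC·CA·AC·AB·CA·AC·AC·CA·AC·CA·CA·AC·AC·CA·CA·AC·CA·AC·AC·CA·AC·CA·CA·AC·CA·AC·AC·CA·CA·AC·AC·CA·AC·CA·CA·AC
    A ↦ AC
    B ↦ AB
    C ↦ CA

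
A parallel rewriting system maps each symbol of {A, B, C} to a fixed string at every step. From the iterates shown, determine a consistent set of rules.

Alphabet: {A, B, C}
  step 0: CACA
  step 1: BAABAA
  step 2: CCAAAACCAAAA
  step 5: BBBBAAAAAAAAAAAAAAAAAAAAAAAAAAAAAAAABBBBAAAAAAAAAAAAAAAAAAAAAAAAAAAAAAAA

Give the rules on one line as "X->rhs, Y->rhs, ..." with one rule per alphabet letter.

  step 1 ⇒ step 2: BAABAA ⇒ CC·AA·AA·CC·AA·AA
    A ↦ AA
    B ↦ CC
  step 0 ⇒ step 1: CACA ⇒ B·AA·B·AA
    C ↦ B

A->AA, B->CC, C->B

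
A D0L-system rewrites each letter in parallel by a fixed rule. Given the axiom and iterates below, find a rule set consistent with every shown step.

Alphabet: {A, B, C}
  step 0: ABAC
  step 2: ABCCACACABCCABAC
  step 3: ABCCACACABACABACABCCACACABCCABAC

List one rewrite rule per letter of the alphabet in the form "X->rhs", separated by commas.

A->AB, B->CC, C->AC

  step 2 ⇒ step 3: ABCCACACABCCABAC ⇒ AB·CC·AC·AC·AB·AC·AB·AC·AB·CC·AC·AC·AB·CC·AB·AC
    A ↦ AB
    B ↦ CC
    C ↦ AC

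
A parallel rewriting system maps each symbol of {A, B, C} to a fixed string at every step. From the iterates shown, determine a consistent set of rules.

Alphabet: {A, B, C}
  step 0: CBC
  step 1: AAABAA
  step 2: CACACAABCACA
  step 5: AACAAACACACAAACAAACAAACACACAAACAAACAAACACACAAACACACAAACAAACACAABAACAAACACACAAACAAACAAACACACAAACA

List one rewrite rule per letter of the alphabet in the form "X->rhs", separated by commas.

A->CA, B->AB, C->AA

  step 1 ⇒ step 2: AAABAA ⇒ CA·CA·CA·AB·CA·CA
    A ↦ CA
    B ↦ AB
  step 0 ⇒ step 1: CBC ⇒ AA·AB·AA
    C ↦ AA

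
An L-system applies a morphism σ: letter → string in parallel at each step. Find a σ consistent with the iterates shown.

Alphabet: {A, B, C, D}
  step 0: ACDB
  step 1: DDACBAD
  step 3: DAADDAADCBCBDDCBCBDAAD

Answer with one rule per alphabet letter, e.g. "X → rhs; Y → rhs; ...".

A->D, B->AD, C->DA, D->CB

  step 0 ⇒ step 1: ACDB ⇒ D·DA·CB·AD
    A ↦ D
    B ↦ AD
    C ↦ DA
    D ↦ CB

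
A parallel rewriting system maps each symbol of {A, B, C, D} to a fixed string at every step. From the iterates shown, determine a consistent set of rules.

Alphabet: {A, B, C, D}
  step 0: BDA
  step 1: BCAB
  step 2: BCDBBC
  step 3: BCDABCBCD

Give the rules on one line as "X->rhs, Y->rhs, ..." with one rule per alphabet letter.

  step 2 ⇒ step 3: BCDBBC ⇒ BC·D·A·BC·BC·D
    B ↦ BC
    C ↦ D
    D ↦ A
  step 0 ⇒ step 1: BDA ⇒ BC·A·B
    A ↦ B

A->B, B->BC, C->D, D->A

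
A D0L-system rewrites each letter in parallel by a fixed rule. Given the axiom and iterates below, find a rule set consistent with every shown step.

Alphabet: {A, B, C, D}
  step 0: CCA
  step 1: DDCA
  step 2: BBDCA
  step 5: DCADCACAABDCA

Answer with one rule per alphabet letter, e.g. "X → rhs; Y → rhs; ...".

  step 1 ⇒ step 2: DDCA ⇒ B·B·D·CA
    A ↦ CA
    C ↦ D
    D ↦ B
    B ↦ A  (constrained at step 2)

A->CA, B->A, C->D, D->B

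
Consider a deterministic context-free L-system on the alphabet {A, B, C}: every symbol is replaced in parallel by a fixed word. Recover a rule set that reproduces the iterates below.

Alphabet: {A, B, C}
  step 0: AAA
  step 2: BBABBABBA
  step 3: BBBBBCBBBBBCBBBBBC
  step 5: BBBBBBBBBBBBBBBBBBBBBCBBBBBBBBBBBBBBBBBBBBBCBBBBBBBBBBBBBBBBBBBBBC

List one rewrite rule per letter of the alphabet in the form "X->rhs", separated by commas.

  step 2 ⇒ step 3: BBABBABBA ⇒ BB·BB·BC·BB·BB·BC·BB·BB·BC
    A ↦ BC
    B ↦ BB
    C ↦ A  (constrained at step 3)

A->BC, B->BB, C->A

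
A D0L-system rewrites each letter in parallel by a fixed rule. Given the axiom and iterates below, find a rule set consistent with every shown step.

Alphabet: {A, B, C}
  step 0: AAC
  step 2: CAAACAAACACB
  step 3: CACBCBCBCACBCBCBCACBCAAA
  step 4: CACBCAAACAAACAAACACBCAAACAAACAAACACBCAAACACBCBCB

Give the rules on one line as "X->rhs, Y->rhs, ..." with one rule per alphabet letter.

  step 3 ⇒ step 4: CACBCBCBCACBCBCBCACBCAAA ⇒ CA·CB·CA·AA·CA·AA·CA·AA·CA·CB·CA·AA·CA·AA·CA·AA·CA·CB·CA·AA·CA·CB·CB·CB
    A ↦ CB
    B ↦ AA
    C ↦ CA

A->CB, B->AA, C->CA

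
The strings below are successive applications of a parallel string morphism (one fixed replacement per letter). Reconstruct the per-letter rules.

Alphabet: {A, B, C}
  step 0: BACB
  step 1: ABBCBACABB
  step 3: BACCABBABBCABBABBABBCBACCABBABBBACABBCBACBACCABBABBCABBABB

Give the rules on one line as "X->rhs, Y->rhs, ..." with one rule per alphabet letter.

A->C, B->ABB, C->BAC

  step 0 ⇒ step 1: BACB ⇒ ABB·C·BAC·ABB
    A ↦ C
    B ↦ ABB
    C ↦ BAC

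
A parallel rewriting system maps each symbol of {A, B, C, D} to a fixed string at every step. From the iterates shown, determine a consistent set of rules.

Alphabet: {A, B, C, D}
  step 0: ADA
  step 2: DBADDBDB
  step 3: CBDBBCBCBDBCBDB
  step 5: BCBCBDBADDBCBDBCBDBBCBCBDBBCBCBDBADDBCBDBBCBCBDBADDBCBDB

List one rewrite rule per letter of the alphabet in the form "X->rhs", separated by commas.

  step 2 ⇒ step 3: DBADDBDB ⇒ CB·DB·B·CB·CB·DB·CB·DB
    A ↦ B
    B ↦ DB
    D ↦ CB
    C ↦ AD  (constrained at step 3)

A->B, B->DB, C->AD, D->CB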